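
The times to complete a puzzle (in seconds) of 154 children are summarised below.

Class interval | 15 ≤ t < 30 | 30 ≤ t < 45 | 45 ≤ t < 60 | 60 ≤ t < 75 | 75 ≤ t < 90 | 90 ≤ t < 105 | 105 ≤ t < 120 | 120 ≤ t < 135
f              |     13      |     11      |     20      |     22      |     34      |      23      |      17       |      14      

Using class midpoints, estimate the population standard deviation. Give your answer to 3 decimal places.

Midpoints: 22.5, 37.5, 52.5, 67.5, 82.5, 97.5, 112.5, 127.5
n = 154, Σfm = 11985, mean = 77.8247
Σfm² = 1070212.5
Σf(m − x̄)² = Σfm² − (Σfm)²/n = 1070212.5 − 11985²/154 = 137483.7662
Population variance = 137483.7662 / 154 = 892.7517
Standard deviation = √892.7517 = 29.8790

29.879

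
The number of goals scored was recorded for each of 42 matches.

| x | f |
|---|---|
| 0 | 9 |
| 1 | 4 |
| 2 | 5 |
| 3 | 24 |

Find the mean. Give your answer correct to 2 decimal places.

Values: 0, 1, 2, 3
Σfx = 9×0 + 4×1 + 5×2 + 24×3 = 86
n = Σf = 42
Mean = 86 / 42 = 2.0476

2.05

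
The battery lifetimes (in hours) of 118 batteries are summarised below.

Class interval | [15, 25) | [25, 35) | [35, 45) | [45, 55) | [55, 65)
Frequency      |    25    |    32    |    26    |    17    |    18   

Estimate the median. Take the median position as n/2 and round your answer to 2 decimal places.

35.77

Cumulative frequencies: 25, 57, 83, 100, 118
n = 118; position = n/2 = 59.
This falls in the class [35, 45): L = 35, F = 57, f = 26, h = 10.
Median ≈ 35 + ((59 − 57) / 26) × 10 = 35.7692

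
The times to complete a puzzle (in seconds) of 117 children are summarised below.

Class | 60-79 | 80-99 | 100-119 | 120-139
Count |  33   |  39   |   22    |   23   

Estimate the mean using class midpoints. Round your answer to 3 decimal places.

Midpoints: 69.5, 89.5, 109.5, 129.5
Σfm = 33×69.5 + 39×89.5 + 22×109.5 + 23×129.5 = 11171.5
n = Σf = 117
Mean = 11171.5 / 117 = 95.4829

95.483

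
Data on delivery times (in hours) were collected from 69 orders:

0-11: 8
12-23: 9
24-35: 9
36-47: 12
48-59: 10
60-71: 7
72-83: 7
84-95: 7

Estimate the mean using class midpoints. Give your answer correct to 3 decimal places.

Midpoints: 5.5, 17.5, 29.5, 41.5, 53.5, 65.5, 77.5, 89.5
Σfm = 8×5.5 + 9×17.5 + 9×29.5 + 12×41.5 + 10×53.5 + 7×65.5 + 7×77.5 + 7×89.5 = 3127.5
n = Σf = 69
Mean = 3127.5 / 69 = 45.3261

45.326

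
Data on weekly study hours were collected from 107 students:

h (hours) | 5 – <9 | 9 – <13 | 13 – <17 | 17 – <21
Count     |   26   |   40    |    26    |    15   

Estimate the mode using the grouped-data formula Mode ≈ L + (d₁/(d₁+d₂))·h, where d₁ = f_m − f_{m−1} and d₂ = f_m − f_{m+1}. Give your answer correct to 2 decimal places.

11.00

Modal class: 9 – <13 (highest frequency 40).
d₁ = 40 − 26 = 14, d₂ = 40 − 26 = 14
Mode ≈ 9 + (14/(14+14)) × 4 = 9 + 2.0000 = 11.0000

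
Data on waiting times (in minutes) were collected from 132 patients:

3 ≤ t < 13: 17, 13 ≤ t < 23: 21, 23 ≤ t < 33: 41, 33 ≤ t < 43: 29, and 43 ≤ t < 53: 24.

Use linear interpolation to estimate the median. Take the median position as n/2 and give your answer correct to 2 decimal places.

Cumulative frequencies: 17, 38, 79, 108, 132
n = 132; position = n/2 = 66.
This falls in the class 23 ≤ t < 33: L = 23, F = 38, f = 41, h = 10.
Median ≈ 23 + ((66 − 38) / 41) × 10 = 29.8293

29.83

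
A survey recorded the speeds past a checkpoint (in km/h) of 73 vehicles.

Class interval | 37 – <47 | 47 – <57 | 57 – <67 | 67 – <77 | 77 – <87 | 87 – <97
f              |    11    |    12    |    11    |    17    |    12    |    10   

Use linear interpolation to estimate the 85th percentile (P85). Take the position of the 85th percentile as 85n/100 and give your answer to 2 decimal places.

Cumulative frequencies: 11, 23, 34, 51, 63, 73
n = 73; position = 85n/100 = 62.05.
This falls in the class 77 – <87: L = 77, F = 51, f = 12, h = 10.
85th percentile ≈ 77 + ((62.05 − 51) / 12) × 10 = 86.2083

86.21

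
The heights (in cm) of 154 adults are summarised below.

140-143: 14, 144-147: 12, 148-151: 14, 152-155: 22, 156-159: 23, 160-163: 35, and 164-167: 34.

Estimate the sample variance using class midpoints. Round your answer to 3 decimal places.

59.725

Midpoints: 141.5, 145.5, 149.5, 153.5, 157.5, 161.5, 165.5
n = 154, Σfm = 24099, mean = 156.4870
Σfm² = 3780318.5
Σf(m − x̄)² = Σfm² − (Σfm)²/n = 3780318.5 − 24099²/154 = 9137.9740
Sample variance = 9137.9740 / 153 = 59.7253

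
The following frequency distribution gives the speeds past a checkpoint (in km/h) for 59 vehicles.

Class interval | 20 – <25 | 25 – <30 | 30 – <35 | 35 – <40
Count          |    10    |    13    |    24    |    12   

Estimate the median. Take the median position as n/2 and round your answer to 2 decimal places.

Cumulative frequencies: 10, 23, 47, 59
n = 59; position = n/2 = 29.5.
This falls in the class 30 – <35: L = 30, F = 23, f = 24, h = 5.
Median ≈ 30 + ((29.5 − 23) / 24) × 5 = 31.3542

31.35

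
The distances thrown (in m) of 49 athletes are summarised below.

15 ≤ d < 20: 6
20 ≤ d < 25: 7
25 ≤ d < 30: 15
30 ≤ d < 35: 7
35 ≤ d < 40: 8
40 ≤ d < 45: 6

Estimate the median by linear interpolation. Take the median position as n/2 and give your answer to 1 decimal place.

Cumulative frequencies: 6, 13, 28, 35, 43, 49
n = 49; position = n/2 = 24.5.
This falls in the class 25 ≤ d < 30: L = 25, F = 13, f = 15, h = 5.
Median ≈ 25 + ((24.5 − 13) / 15) × 5 = 28.8333

28.8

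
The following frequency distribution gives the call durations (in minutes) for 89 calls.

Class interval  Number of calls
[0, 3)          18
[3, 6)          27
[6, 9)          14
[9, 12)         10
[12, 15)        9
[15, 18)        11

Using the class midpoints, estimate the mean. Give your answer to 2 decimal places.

Midpoints: 1.5, 4.5, 7.5, 10.5, 13.5, 16.5
Σfm = 18×1.5 + 27×4.5 + 14×7.5 + 10×10.5 + 9×13.5 + 11×16.5 = 661.5
n = Σf = 89
Mean = 661.5 / 89 = 7.4326

7.43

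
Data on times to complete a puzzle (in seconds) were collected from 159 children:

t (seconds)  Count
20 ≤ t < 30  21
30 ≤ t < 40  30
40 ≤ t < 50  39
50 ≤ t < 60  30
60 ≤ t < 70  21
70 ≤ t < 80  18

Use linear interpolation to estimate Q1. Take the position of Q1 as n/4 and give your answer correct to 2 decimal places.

36.25

Cumulative frequencies: 21, 51, 90, 120, 141, 159
n = 159; position = n/4 = 39.75.
This falls in the class 30 ≤ t < 40: L = 30, F = 21, f = 30, h = 10.
Lower quartile ≈ 30 + ((39.75 − 21) / 30) × 10 = 36.2500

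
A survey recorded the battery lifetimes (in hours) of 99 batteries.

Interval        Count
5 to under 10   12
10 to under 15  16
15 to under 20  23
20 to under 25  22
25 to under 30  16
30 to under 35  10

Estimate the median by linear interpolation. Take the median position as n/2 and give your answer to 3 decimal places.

19.674

Cumulative frequencies: 12, 28, 51, 73, 89, 99
n = 99; position = n/2 = 49.5.
This falls in the class 15 to under 20: L = 15, F = 28, f = 23, h = 5.
Median ≈ 15 + ((49.5 − 28) / 23) × 5 = 19.6739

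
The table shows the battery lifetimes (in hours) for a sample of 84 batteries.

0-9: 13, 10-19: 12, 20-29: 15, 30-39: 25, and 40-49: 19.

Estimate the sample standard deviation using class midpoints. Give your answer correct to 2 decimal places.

13.78

Midpoints: 4.5, 14.5, 24.5, 34.5, 44.5
n = 84, Σfm = 2308, mean = 27.4762
Σfm² = 79171
Σf(m − x̄)² = Σfm² − (Σfm)²/n = 79171 − 2308²/84 = 15755.9524
Sample variance = 15755.9524 / 83 = 189.8308
Standard deviation = √189.8308 = 13.7779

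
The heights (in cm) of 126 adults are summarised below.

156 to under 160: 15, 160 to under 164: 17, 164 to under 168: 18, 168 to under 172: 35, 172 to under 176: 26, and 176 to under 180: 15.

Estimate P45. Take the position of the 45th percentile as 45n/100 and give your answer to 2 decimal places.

168.77

Cumulative frequencies: 15, 32, 50, 85, 111, 126
n = 126; position = 45n/100 = 56.7.
This falls in the class 168 to under 172: L = 168, F = 50, f = 35, h = 4.
45th percentile ≈ 168 + ((56.7 − 50) / 35) × 4 = 168.7657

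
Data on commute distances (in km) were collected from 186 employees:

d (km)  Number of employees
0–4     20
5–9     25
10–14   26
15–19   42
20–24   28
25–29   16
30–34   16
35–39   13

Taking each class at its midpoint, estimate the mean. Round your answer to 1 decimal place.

Midpoints: 2, 7, 12, 17, 22, 27, 32, 37
Σfm = 20×2 + 25×7 + 26×12 + 42×17 + 28×22 + 16×27 + 16×32 + 13×37 = 3282
n = Σf = 186
Mean = 3282 / 186 = 17.6452

17.6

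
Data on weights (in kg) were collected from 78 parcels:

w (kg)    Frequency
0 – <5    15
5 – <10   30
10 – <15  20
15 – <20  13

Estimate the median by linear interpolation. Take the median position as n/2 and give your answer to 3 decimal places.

9.000

Cumulative frequencies: 15, 45, 65, 78
n = 78; position = n/2 = 39.
This falls in the class 5 – <10: L = 5, F = 15, f = 30, h = 5.
Median ≈ 5 + ((39 − 15) / 30) × 5 = 9.0000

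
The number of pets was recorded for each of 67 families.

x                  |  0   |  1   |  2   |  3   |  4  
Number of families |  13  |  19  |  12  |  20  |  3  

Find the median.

2

Cumulative frequencies: 13, 32, 44, 64, 67
n = 67, so the median is the value in position (n+1)/2 = 34.
Position 34 falls at value 2.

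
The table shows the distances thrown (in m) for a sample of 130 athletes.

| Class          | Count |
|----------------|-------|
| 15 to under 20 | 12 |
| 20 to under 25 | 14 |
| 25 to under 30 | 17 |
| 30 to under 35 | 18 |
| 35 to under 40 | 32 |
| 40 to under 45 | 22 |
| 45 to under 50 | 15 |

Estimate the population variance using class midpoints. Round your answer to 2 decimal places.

81.48

Midpoints: 17.5, 22.5, 27.5, 32.5, 37.5, 42.5, 47.5
n = 130, Σfm = 4425, mean = 34.0385
Σfm² = 161212.5
Σf(m − x̄)² = Σfm² − (Σfm)²/n = 161212.5 − 4425²/130 = 10592.3077
Population variance = 10592.3077 / 130 = 81.4793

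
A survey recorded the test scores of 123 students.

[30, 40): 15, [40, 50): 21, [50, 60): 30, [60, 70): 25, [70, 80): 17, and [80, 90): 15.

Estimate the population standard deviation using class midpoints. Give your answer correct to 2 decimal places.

15.25

Midpoints: 35, 45, 55, 65, 75, 85
n = 123, Σfm = 7295, mean = 59.3089
Σfm² = 461275
Σf(m − x̄)² = Σfm² − (Σfm)²/n = 461275 − 7295²/123 = 28616.2602
Population variance = 28616.2602 / 123 = 232.6525
Standard deviation = √232.6525 = 15.2530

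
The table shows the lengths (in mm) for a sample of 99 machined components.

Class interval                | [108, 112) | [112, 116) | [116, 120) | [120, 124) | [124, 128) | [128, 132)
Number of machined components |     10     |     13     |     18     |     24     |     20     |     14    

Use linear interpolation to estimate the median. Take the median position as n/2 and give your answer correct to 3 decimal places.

121.417

Cumulative frequencies: 10, 23, 41, 65, 85, 99
n = 99; position = n/2 = 49.5.
This falls in the class [120, 124): L = 120, F = 41, f = 24, h = 4.
Median ≈ 120 + ((49.5 − 41) / 24) × 4 = 121.4167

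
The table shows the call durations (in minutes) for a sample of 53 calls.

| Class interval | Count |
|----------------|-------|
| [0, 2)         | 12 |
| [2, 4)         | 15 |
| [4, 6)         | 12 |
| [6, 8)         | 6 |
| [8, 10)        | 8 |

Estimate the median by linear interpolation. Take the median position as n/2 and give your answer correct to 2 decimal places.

3.93

Cumulative frequencies: 12, 27, 39, 45, 53
n = 53; position = n/2 = 26.5.
This falls in the class [2, 4): L = 2, F = 12, f = 15, h = 2.
Median ≈ 2 + ((26.5 − 12) / 15) × 2 = 3.9333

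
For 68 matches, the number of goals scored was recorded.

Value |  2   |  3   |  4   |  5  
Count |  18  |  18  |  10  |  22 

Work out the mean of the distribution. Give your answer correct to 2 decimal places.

3.53

Values: 2, 3, 4, 5
Σfx = 18×2 + 18×3 + 10×4 + 22×5 = 240
n = Σf = 68
Mean = 240 / 68 = 3.5294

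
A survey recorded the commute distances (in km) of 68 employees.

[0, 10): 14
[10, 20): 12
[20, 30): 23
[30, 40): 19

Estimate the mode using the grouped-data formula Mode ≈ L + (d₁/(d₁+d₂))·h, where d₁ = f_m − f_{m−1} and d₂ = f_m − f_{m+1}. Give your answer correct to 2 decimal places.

Modal class: [20, 30) (highest frequency 23).
d₁ = 23 − 12 = 11, d₂ = 23 − 19 = 4
Mode ≈ 20 + (11/(11+4)) × 10 = 20 + 7.3333 = 27.3333

27.33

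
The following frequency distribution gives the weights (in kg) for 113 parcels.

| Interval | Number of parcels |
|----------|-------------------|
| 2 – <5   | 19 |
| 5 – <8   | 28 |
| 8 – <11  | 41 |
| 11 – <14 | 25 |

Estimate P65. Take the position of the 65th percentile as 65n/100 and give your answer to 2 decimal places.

Cumulative frequencies: 19, 47, 88, 113
n = 113; position = 65n/100 = 73.45.
This falls in the class 8 – <11: L = 8, F = 47, f = 41, h = 3.
65th percentile ≈ 8 + ((73.45 − 47) / 41) × 3 = 9.9354

9.94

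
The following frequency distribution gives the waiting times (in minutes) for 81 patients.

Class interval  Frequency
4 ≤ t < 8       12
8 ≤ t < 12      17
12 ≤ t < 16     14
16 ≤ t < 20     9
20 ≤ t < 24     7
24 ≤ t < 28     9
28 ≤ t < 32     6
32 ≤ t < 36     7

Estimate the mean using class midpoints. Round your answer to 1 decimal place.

Midpoints: 6, 10, 14, 18, 22, 26, 30, 34
Σfm = 12×6 + 17×10 + 14×14 + 9×18 + 7×22 + 9×26 + 6×30 + 7×34 = 1406
n = Σf = 81
Mean = 1406 / 81 = 17.3580

17.4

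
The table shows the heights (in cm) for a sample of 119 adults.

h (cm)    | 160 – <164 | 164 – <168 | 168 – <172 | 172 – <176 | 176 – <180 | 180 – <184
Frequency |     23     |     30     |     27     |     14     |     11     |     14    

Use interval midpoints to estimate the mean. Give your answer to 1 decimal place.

Midpoints: 162, 166, 170, 174, 178, 182
Σfm = 23×162 + 30×166 + 27×170 + 14×174 + 11×178 + 14×182 = 20238
n = Σf = 119
Mean = 20238 / 119 = 170.0672

170.1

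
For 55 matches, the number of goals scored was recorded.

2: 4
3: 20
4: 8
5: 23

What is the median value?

4

Cumulative frequencies: 4, 24, 32, 55
n = 55, so the median is the value in position (n+1)/2 = 28.
Position 28 falls at value 4.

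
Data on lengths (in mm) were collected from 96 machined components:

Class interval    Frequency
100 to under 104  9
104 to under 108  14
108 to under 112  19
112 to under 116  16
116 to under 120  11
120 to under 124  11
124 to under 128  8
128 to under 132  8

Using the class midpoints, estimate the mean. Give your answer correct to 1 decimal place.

114.6

Midpoints: 102, 106, 110, 114, 118, 122, 126, 130
Σfm = 9×102 + 14×106 + 19×110 + 16×114 + 11×118 + 11×122 + 8×126 + 8×130 = 11004
n = Σf = 96
Mean = 11004 / 96 = 114.6250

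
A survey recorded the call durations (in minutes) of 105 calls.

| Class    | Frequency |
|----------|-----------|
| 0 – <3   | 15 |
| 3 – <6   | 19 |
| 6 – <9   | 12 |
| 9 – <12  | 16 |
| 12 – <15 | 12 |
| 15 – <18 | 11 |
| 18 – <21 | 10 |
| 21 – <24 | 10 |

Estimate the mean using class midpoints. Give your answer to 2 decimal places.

10.76

Midpoints: 1.5, 4.5, 7.5, 10.5, 13.5, 16.5, 19.5, 22.5
Σfm = 15×1.5 + 19×4.5 + 12×7.5 + 16×10.5 + 12×13.5 + 11×16.5 + 10×19.5 + 10×22.5 = 1129.5
n = Σf = 105
Mean = 1129.5 / 105 = 10.7571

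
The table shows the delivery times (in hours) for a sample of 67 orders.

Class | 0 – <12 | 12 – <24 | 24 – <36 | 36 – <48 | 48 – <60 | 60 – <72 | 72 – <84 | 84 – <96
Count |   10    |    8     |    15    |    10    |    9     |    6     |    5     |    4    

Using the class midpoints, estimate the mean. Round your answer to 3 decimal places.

Midpoints: 6, 18, 30, 42, 54, 66, 78, 90
Σfm = 10×6 + 8×18 + 15×30 + 10×42 + 9×54 + 6×66 + 5×78 + 4×90 = 2706
n = Σf = 67
Mean = 2706 / 67 = 40.3881

40.388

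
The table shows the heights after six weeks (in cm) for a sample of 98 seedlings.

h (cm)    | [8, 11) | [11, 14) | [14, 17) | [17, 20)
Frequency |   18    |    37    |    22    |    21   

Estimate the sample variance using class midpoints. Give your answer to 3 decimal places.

Midpoints: 9.5, 12.5, 15.5, 18.5
n = 98, Σfm = 1363, mean = 13.9082
Σfm² = 19878.5
Σf(m − x̄)² = Σfm² − (Σfm)²/n = 19878.5 − 1363²/98 = 921.6735
Sample variance = 921.6735 / 97 = 9.5018

9.502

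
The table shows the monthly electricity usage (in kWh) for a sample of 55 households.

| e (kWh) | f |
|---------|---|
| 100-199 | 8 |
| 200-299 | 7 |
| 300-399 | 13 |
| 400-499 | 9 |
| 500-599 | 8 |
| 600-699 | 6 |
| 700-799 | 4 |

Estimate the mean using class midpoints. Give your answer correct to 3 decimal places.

414.955

Midpoints: 149.5, 249.5, 349.5, 449.5, 549.5, 649.5, 749.5
Σfm = 8×149.5 + 7×249.5 + 13×349.5 + 9×449.5 + 8×549.5 + 6×649.5 + 4×749.5 = 22822.5
n = Σf = 55
Mean = 22822.5 / 55 = 414.9545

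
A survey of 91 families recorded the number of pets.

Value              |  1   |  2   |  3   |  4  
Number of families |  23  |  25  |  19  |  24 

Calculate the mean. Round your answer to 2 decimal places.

2.48

Values: 1, 2, 3, 4
Σfx = 23×1 + 25×2 + 19×3 + 24×4 = 226
n = Σf = 91
Mean = 226 / 91 = 2.4835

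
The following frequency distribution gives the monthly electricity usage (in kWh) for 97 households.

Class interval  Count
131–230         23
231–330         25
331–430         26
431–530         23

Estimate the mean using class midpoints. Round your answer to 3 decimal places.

Midpoints: 180.5, 280.5, 380.5, 480.5
Σfm = 23×180.5 + 25×280.5 + 26×380.5 + 23×480.5 = 32108.5
n = Σf = 97
Mean = 32108.5 / 97 = 331.0155

331.015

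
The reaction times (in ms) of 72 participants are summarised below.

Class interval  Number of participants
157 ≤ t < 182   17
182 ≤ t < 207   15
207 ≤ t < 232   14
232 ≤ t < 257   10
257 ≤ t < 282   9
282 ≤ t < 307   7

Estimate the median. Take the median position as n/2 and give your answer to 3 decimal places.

Cumulative frequencies: 17, 32, 46, 56, 65, 72
n = 72; position = n/2 = 36.
This falls in the class 207 ≤ t < 232: L = 207, F = 32, f = 14, h = 25.
Median ≈ 207 + ((36 − 32) / 14) × 25 = 214.1429

214.143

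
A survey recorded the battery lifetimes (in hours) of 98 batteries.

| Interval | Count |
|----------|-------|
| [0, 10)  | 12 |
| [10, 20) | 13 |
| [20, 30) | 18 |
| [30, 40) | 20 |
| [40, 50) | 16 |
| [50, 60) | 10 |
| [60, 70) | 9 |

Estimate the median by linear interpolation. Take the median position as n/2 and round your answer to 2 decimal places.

33.00

Cumulative frequencies: 12, 25, 43, 63, 79, 89, 98
n = 98; position = n/2 = 49.
This falls in the class [30, 40): L = 30, F = 43, f = 20, h = 10.
Median ≈ 30 + ((49 − 43) / 20) × 10 = 33.0000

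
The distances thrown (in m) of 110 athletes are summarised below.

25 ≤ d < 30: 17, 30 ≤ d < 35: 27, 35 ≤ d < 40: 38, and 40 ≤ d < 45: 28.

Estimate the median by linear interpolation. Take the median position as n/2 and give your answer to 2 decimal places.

Cumulative frequencies: 17, 44, 82, 110
n = 110; position = n/2 = 55.
This falls in the class 35 ≤ d < 40: L = 35, F = 44, f = 38, h = 5.
Median ≈ 35 + ((55 − 44) / 38) × 5 = 36.4474

36.45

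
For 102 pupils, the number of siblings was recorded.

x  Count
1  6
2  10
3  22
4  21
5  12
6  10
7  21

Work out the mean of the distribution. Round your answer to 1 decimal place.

Values: 1, 2, 3, 4, 5, 6, 7
Σfx = 6×1 + 10×2 + 22×3 + 21×4 + 12×5 + 10×6 + 21×7 = 443
n = Σf = 102
Mean = 443 / 102 = 4.3431

4.3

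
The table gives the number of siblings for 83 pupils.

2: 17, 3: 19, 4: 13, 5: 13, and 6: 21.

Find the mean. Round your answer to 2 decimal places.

Values: 2, 3, 4, 5, 6
Σfx = 17×2 + 19×3 + 13×4 + 13×5 + 21×6 = 334
n = Σf = 83
Mean = 334 / 83 = 4.0241

4.02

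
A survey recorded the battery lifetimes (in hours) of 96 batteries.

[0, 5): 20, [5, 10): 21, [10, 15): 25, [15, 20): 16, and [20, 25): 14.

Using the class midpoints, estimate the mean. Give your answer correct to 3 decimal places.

11.615

Midpoints: 2.5, 7.5, 12.5, 17.5, 22.5
Σfm = 20×2.5 + 21×7.5 + 25×12.5 + 16×17.5 + 14×22.5 = 1115
n = Σf = 96
Mean = 1115 / 96 = 11.6146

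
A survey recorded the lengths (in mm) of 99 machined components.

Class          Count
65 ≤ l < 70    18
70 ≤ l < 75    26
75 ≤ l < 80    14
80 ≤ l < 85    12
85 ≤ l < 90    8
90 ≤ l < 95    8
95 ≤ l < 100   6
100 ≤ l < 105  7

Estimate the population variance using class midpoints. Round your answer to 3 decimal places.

Midpoints: 67.5, 72.5, 77.5, 82.5, 87.5, 92.5, 97.5, 102.5
n = 99, Σfm = 7917.5, mean = 79.9747
Σfm² = 644718.75
Σf(m − x̄)² = Σfm² − (Σfm)²/n = 644718.75 − 7917.5²/99 = 11518.6869
Population variance = 11518.6869 / 99 = 116.3504

116.350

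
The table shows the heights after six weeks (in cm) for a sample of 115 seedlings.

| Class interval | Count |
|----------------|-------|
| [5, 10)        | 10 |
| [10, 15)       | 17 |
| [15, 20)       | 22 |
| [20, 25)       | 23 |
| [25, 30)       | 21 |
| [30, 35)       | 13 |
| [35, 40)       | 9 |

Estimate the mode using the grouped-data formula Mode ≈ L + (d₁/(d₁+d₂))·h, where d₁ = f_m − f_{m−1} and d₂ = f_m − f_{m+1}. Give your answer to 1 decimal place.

21.7

Modal class: [20, 25) (highest frequency 23).
d₁ = 23 − 22 = 1, d₂ = 23 − 21 = 2
Mode ≈ 20 + (1/(1+2)) × 5 = 20 + 1.6667 = 21.6667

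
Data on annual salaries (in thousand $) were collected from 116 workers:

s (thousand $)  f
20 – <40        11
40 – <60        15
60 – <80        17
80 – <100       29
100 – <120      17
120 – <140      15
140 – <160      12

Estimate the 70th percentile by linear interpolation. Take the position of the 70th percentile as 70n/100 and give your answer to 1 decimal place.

110.8

Cumulative frequencies: 11, 26, 43, 72, 89, 104, 116
n = 116; position = 70n/100 = 81.2.
This falls in the class 100 – <120: L = 100, F = 72, f = 17, h = 20.
70th percentile ≈ 100 + ((81.2 − 72) / 17) × 20 = 110.8235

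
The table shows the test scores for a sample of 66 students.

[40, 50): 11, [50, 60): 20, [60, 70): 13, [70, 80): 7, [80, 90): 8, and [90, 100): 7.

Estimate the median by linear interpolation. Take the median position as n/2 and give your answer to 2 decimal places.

61.54

Cumulative frequencies: 11, 31, 44, 51, 59, 66
n = 66; position = n/2 = 33.
This falls in the class [60, 70): L = 60, F = 31, f = 13, h = 10.
Median ≈ 60 + ((33 − 31) / 13) × 10 = 61.5385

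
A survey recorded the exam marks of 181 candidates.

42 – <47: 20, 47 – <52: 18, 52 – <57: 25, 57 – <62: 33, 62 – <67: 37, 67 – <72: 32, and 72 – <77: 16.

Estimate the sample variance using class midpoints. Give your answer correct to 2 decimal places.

80.79

Midpoints: 44.5, 49.5, 54.5, 59.5, 64.5, 69.5, 74.5
n = 181, Σfm = 10909.5, mean = 60.2735
Σfm² = 672095.25
Σf(m − x̄)² = Σfm² − (Σfm)²/n = 672095.25 − 10909.5²/181 = 14541.7127
Sample variance = 14541.7127 / 180 = 80.7873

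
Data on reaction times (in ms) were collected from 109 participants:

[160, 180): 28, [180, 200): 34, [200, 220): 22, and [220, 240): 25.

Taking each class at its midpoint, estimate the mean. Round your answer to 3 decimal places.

198.073

Midpoints: 170, 190, 210, 230
Σfm = 28×170 + 34×190 + 22×210 + 25×230 = 21590
n = Σf = 109
Mean = 21590 / 109 = 198.0734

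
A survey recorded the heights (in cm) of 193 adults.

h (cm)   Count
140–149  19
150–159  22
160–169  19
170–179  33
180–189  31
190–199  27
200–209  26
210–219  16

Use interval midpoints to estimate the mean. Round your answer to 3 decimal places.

Midpoints: 144.5, 154.5, 164.5, 174.5, 184.5, 194.5, 204.5, 214.5
Σfm = 19×144.5 + 22×154.5 + 19×164.5 + 33×174.5 + 31×184.5 + 27×194.5 + 26×204.5 + 16×214.5 = 34748.5
n = Σf = 193
Mean = 34748.5 / 193 = 180.0440

180.044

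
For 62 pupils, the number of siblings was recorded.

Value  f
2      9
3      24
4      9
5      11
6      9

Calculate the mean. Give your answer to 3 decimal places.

3.790

Values: 2, 3, 4, 5, 6
Σfx = 9×2 + 24×3 + 9×4 + 11×5 + 9×6 = 235
n = Σf = 62
Mean = 235 / 62 = 3.7903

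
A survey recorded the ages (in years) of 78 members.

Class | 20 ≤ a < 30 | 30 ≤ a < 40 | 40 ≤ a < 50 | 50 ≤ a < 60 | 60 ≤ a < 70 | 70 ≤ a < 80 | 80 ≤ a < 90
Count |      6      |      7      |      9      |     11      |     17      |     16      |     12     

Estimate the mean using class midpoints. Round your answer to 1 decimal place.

60.6

Midpoints: 25, 35, 45, 55, 65, 75, 85
Σfm = 6×25 + 7×35 + 9×45 + 11×55 + 17×65 + 16×75 + 12×85 = 4730
n = Σf = 78
Mean = 4730 / 78 = 60.6410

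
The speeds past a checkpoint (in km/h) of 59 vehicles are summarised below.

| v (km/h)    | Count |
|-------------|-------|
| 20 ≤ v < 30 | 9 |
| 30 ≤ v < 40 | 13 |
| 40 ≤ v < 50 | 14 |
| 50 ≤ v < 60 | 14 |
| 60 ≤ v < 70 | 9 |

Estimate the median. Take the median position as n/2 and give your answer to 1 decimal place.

45.4

Cumulative frequencies: 9, 22, 36, 50, 59
n = 59; position = n/2 = 29.5.
This falls in the class 40 ≤ v < 50: L = 40, F = 22, f = 14, h = 10.
Median ≈ 40 + ((29.5 − 22) / 14) × 10 = 45.3571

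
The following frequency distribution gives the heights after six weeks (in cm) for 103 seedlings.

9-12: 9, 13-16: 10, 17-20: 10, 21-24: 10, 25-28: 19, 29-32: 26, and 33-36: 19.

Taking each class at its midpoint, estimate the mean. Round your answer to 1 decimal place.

25.3

Midpoints: 10.5, 14.5, 18.5, 22.5, 26.5, 30.5, 34.5
Σfm = 9×10.5 + 10×14.5 + 10×18.5 + 10×22.5 + 19×26.5 + 26×30.5 + 19×34.5 = 2601.5
n = Σf = 103
Mean = 2601.5 / 103 = 25.2573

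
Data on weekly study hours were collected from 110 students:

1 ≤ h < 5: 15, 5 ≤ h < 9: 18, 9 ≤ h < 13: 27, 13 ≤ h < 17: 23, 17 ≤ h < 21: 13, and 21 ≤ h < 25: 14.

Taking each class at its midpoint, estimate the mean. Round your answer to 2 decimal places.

Midpoints: 3, 7, 11, 15, 19, 23
Σfm = 15×3 + 18×7 + 27×11 + 23×15 + 13×19 + 14×23 = 1382
n = Σf = 110
Mean = 1382 / 110 = 12.5636

12.56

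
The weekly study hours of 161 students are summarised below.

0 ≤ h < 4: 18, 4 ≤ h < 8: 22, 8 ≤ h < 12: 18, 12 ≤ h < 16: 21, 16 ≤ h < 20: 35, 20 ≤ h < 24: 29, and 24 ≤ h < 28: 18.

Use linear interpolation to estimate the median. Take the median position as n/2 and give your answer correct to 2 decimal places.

Cumulative frequencies: 18, 40, 58, 79, 114, 143, 161
n = 161; position = n/2 = 80.5.
This falls in the class 16 ≤ h < 20: L = 16, F = 79, f = 35, h = 4.
Median ≈ 16 + ((80.5 − 79) / 35) × 4 = 16.1714

16.17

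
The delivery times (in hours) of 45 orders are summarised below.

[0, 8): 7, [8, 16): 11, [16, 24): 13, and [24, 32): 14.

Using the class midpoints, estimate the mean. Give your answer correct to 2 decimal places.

18.04

Midpoints: 4, 12, 20, 28
Σfm = 7×4 + 11×12 + 13×20 + 14×28 = 812
n = Σf = 45
Mean = 812 / 45 = 18.0444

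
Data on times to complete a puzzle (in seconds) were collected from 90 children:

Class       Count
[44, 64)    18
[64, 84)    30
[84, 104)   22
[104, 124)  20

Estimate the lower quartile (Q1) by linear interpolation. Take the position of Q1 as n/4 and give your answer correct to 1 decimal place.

67.0

Cumulative frequencies: 18, 48, 70, 90
n = 90; position = n/4 = 22.5.
This falls in the class [64, 84): L = 64, F = 18, f = 30, h = 20.
Lower quartile ≈ 64 + ((22.5 − 18) / 30) × 20 = 67.0000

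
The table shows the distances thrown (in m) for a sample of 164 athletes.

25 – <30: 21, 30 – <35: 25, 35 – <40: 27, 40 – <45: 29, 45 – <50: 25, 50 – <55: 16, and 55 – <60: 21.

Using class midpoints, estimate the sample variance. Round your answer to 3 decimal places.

Midpoints: 27.5, 32.5, 37.5, 42.5, 47.5, 52.5, 57.5
n = 164, Σfm = 6870, mean = 41.8902
Σfm² = 302575
Σf(m − x̄)² = Σfm² − (Σfm)²/n = 302575 − 6870²/164 = 14789.0244
Sample variance = 14789.0244 / 163 = 90.7302

90.730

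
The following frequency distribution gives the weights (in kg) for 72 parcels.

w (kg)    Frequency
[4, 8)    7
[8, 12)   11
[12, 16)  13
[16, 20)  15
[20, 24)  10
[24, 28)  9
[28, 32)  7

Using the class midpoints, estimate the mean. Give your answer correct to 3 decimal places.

17.611

Midpoints: 6, 10, 14, 18, 22, 26, 30
Σfm = 7×6 + 11×10 + 13×14 + 15×18 + 10×22 + 9×26 + 7×30 = 1268
n = Σf = 72
Mean = 1268 / 72 = 17.6111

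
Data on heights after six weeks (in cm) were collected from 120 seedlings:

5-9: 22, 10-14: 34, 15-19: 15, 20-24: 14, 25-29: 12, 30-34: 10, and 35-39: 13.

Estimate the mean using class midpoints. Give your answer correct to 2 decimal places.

18.75

Midpoints: 7, 12, 17, 22, 27, 32, 37
Σfm = 22×7 + 34×12 + 15×17 + 14×22 + 12×27 + 10×32 + 13×37 = 2250
n = Σf = 120
Mean = 2250 / 120 = 18.7500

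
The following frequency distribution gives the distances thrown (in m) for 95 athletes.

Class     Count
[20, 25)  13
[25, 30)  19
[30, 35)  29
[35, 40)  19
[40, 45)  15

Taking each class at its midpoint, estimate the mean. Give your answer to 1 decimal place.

Midpoints: 22.5, 27.5, 32.5, 37.5, 42.5
Σfm = 13×22.5 + 19×27.5 + 29×32.5 + 19×37.5 + 15×42.5 = 3107.5
n = Σf = 95
Mean = 3107.5 / 95 = 32.7105

32.7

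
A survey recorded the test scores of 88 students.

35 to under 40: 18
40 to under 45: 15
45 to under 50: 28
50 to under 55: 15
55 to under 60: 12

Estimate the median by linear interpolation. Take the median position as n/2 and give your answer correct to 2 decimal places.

Cumulative frequencies: 18, 33, 61, 76, 88
n = 88; position = n/2 = 44.
This falls in the class 45 to under 50: L = 45, F = 33, f = 28, h = 5.
Median ≈ 45 + ((44 − 33) / 28) × 5 = 46.9643

46.96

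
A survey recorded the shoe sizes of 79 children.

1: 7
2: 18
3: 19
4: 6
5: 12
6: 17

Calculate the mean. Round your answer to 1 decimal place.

Values: 1, 2, 3, 4, 5, 6
Σfx = 7×1 + 18×2 + 19×3 + 6×4 + 12×5 + 17×6 = 286
n = Σf = 79
Mean = 286 / 79 = 3.6203

3.6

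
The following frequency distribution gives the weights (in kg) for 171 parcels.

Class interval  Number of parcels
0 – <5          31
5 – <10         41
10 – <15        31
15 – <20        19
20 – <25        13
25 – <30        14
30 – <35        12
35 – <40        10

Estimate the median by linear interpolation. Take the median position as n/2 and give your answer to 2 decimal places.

12.18

Cumulative frequencies: 31, 72, 103, 122, 135, 149, 161, 171
n = 171; position = n/2 = 85.5.
This falls in the class 10 – <15: L = 10, F = 72, f = 31, h = 5.
Median ≈ 10 + ((85.5 − 72) / 31) × 5 = 12.1774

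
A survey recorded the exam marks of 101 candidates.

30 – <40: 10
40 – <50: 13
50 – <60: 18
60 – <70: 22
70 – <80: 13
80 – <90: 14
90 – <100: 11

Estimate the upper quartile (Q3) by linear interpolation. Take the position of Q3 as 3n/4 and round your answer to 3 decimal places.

79.808

Cumulative frequencies: 10, 23, 41, 63, 76, 90, 101
n = 101; position = 3n/4 = 75.75.
This falls in the class 70 – <80: L = 70, F = 63, f = 13, h = 10.
Upper quartile ≈ 70 + ((75.75 − 63) / 13) × 10 = 79.8077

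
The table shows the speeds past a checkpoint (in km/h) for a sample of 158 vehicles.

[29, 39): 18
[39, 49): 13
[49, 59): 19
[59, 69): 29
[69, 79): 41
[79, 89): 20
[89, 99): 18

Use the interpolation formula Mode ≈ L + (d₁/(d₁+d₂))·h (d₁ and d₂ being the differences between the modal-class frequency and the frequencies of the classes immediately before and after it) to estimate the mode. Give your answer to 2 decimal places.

72.64

Modal class: [69, 79) (highest frequency 41).
d₁ = 41 − 29 = 12, d₂ = 41 − 20 = 21
Mode ≈ 69 + (12/(12+21)) × 10 = 69 + 3.6364 = 72.6364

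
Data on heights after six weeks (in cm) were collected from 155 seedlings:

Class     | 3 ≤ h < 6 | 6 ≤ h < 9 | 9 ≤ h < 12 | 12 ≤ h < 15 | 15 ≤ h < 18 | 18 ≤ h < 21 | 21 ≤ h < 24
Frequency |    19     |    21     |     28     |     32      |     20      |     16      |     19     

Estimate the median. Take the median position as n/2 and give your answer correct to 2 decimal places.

12.89

Cumulative frequencies: 19, 40, 68, 100, 120, 136, 155
n = 155; position = n/2 = 77.5.
This falls in the class 12 ≤ h < 15: L = 12, F = 68, f = 32, h = 3.
Median ≈ 12 + ((77.5 − 68) / 32) × 3 = 12.8906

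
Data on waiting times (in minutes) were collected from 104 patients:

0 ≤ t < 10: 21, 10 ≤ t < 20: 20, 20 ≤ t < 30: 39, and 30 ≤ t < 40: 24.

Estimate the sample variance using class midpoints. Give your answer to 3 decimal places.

Midpoints: 5, 15, 25, 35
n = 104, Σfm = 2220, mean = 21.3462
Σfm² = 58800
Σf(m − x̄)² = Σfm² − (Σfm)²/n = 58800 − 2220²/104 = 11411.5385
Sample variance = 11411.5385 / 103 = 110.7916

110.792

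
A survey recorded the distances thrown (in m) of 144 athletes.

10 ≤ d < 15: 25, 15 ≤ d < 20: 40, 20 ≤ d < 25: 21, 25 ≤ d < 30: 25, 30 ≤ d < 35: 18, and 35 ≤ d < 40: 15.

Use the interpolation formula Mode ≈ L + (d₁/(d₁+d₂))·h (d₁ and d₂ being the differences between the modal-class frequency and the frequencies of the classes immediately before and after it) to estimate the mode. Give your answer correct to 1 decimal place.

Modal class: 15 ≤ d < 20 (highest frequency 40).
d₁ = 40 − 25 = 15, d₂ = 40 − 21 = 19
Mode ≈ 15 + (15/(15+19)) × 5 = 15 + 2.2059 = 17.2059

17.2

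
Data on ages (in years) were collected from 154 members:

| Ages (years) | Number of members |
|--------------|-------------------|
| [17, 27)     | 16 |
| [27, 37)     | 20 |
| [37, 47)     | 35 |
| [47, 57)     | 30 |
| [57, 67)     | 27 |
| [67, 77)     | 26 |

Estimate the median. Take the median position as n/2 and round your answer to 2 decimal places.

49.00

Cumulative frequencies: 16, 36, 71, 101, 128, 154
n = 154; position = n/2 = 77.
This falls in the class [47, 57): L = 47, F = 71, f = 30, h = 10.
Median ≈ 47 + ((77 − 71) / 30) × 10 = 49.0000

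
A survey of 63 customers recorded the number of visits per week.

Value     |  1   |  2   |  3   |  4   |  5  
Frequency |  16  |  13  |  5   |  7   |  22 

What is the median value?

Cumulative frequencies: 16, 29, 34, 41, 63
n = 63, so the median is the value in position (n+1)/2 = 32.
Position 32 falls at value 3.

3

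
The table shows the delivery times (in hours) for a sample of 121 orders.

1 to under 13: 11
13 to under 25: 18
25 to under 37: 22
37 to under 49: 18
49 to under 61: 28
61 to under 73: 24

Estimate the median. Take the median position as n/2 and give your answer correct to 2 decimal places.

Cumulative frequencies: 11, 29, 51, 69, 97, 121
n = 121; position = n/2 = 60.5.
This falls in the class 37 to under 49: L = 37, F = 51, f = 18, h = 12.
Median ≈ 37 + ((60.5 − 51) / 18) × 12 = 43.3333

43.33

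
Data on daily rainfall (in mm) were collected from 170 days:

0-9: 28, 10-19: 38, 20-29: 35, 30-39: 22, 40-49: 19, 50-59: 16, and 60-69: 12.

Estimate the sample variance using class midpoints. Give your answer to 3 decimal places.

332.182

Midpoints: 4.5, 14.5, 24.5, 34.5, 44.5, 54.5, 64.5
n = 170, Σfm = 4785, mean = 28.1471
Σfm² = 190822.5
Σf(m − x̄)² = Σfm² − (Σfm)²/n = 190822.5 − 4785²/170 = 56138.8235
Sample variance = 56138.8235 / 169 = 332.1824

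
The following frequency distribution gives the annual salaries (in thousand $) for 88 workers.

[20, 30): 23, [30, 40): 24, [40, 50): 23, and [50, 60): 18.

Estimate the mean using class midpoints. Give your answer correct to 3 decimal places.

39.091

Midpoints: 25, 35, 45, 55
Σfm = 23×25 + 24×35 + 23×45 + 18×55 = 3440
n = Σf = 88
Mean = 3440 / 88 = 39.0909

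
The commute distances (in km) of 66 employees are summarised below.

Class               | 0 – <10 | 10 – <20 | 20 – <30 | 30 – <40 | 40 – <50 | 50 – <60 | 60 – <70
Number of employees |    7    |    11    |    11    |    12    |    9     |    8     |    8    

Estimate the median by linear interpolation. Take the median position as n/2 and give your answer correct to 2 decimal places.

33.33

Cumulative frequencies: 7, 18, 29, 41, 50, 58, 66
n = 66; position = n/2 = 33.
This falls in the class 30 – <40: L = 30, F = 29, f = 12, h = 10.
Median ≈ 30 + ((33 − 29) / 12) × 10 = 33.3333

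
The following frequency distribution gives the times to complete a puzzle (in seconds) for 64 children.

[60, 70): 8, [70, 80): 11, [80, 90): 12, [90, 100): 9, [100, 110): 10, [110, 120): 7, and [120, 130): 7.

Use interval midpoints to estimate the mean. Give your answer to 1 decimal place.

Midpoints: 65, 75, 85, 95, 105, 115, 125
Σfm = 8×65 + 11×75 + 12×85 + 9×95 + 10×105 + 7×115 + 7×125 = 5950
n = Σf = 64
Mean = 5950 / 64 = 92.9688

93.0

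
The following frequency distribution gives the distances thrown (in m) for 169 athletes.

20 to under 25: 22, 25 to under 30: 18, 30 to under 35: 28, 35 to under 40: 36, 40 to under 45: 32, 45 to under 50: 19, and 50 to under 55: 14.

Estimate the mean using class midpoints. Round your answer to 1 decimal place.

Midpoints: 22.5, 27.5, 32.5, 37.5, 42.5, 47.5, 52.5
Σfm = 22×22.5 + 18×27.5 + 28×32.5 + 36×37.5 + 32×42.5 + 19×47.5 + 14×52.5 = 6247.5
n = Σf = 169
Mean = 6247.5 / 169 = 36.9675

37.0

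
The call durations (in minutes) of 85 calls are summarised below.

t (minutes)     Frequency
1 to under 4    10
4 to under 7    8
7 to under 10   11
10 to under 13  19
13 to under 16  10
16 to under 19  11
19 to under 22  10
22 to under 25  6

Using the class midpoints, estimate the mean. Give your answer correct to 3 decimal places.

12.524

Midpoints: 2.5, 5.5, 8.5, 11.5, 14.5, 17.5, 20.5, 23.5
Σfm = 10×2.5 + 8×5.5 + 11×8.5 + 19×11.5 + 10×14.5 + 11×17.5 + 10×20.5 + 6×23.5 = 1064.5
n = Σf = 85
Mean = 1064.5 / 85 = 12.5235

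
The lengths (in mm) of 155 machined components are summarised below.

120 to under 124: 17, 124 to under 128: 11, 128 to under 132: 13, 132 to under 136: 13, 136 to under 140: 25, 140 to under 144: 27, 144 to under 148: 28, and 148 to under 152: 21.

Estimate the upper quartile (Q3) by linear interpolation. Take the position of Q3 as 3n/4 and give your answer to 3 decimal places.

145.464

Cumulative frequencies: 17, 28, 41, 54, 79, 106, 134, 155
n = 155; position = 3n/4 = 116.25.
This falls in the class 144 to under 148: L = 144, F = 106, f = 28, h = 4.
Upper quartile ≈ 144 + ((116.25 − 106) / 28) × 4 = 145.4643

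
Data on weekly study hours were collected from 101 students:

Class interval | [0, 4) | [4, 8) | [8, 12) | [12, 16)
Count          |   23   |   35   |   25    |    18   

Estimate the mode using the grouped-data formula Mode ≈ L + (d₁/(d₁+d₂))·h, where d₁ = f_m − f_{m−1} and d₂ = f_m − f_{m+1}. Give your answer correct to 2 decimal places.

6.18

Modal class: [4, 8) (highest frequency 35).
d₁ = 35 − 23 = 12, d₂ = 35 − 25 = 10
Mode ≈ 4 + (12/(12+10)) × 4 = 4 + 2.1818 = 6.1818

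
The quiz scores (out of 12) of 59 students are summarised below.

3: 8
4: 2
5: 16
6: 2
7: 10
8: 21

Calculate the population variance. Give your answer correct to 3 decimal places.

3.202

Values: 3, 4, 5, 6, 7, 8
n = 59, Σfx = 362, mean = 6.1356
Σfx² = 2410
Σf(x − x̄)² = Σfx² − (Σfx)²/n = 2410 − 362²/59 = 188.9153
Population variance = 188.9153 / 59 = 3.2020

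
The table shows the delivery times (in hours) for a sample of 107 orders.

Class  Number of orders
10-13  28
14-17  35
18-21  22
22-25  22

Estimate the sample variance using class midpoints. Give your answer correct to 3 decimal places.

Midpoints: 11.5, 15.5, 19.5, 23.5
n = 107, Σfm = 1810.5, mean = 16.9206
Σfm² = 32626.75
Σf(m − x̄)² = Σfm² − (Σfm)²/n = 32626.75 − 1810.5²/107 = 1992.0748
Sample variance = 1992.0748 / 106 = 18.7932

18.793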